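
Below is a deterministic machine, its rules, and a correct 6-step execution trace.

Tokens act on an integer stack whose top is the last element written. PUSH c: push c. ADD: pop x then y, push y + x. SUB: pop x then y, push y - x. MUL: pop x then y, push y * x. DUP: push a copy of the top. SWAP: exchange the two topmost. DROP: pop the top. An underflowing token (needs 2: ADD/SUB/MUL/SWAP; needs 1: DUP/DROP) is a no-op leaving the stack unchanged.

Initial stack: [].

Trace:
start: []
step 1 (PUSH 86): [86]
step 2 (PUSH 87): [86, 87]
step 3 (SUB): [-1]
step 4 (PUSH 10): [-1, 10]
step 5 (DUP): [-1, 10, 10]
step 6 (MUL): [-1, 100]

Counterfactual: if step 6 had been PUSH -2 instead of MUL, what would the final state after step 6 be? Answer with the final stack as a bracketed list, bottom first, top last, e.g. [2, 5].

(re-executing from step 6 with the substitution; state before step 6: [-1, 10, 10])
step 6 (PUSH -2): [-1, 10, 10, -2]

[-1, 10, 10, -2]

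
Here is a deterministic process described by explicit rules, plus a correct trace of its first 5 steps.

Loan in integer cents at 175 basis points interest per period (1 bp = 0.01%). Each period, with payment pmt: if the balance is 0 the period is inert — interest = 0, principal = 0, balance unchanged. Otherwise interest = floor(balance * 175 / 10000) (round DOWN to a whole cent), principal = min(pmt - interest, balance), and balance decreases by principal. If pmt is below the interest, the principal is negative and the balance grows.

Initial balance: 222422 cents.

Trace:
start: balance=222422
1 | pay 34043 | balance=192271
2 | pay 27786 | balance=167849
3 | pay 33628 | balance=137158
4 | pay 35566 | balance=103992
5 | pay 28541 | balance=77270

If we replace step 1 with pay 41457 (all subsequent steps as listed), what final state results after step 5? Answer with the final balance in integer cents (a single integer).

(re-executing from step 1 with the substitution; state before step 1: balance=222422)
1 | pay 41457 | balance=184857
2 | pay 27786 | balance=160305
3 | pay 33628 | balance=129482
4 | pay 35566 | balance=96181
5 | pay 28541 | balance=69323

69323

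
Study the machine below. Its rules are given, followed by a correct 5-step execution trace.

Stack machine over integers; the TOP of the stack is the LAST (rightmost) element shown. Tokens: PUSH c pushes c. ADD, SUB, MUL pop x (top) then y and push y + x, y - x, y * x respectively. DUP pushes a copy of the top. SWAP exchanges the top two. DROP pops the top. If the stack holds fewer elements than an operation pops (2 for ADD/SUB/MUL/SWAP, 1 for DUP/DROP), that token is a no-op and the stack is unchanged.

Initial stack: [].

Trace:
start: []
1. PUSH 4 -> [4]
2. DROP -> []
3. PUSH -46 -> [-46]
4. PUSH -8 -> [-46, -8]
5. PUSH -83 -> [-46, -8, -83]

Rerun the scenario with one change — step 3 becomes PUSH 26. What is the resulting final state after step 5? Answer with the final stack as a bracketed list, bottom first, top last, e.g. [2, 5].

[26, -8, -83]

(re-executing from step 3 with the substitution; state before step 3: [])
3. PUSH 26 -> [26]
4. PUSH -8 -> [26, -8]
5. PUSH -83 -> [26, -8, -83]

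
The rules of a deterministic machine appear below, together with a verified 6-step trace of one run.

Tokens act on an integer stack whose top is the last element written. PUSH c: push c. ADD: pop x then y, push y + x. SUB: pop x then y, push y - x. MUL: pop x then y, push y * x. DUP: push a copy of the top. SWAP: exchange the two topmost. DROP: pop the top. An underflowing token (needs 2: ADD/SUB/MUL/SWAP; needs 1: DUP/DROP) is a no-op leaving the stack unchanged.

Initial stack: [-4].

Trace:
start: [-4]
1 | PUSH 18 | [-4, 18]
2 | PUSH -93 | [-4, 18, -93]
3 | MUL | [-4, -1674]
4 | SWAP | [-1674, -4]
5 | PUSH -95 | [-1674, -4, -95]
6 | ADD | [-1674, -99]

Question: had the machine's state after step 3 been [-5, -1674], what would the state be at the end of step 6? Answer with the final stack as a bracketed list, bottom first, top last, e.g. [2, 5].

state after step 3 := [-5, -1674]
4 | SWAP | [-1674, -5]
5 | PUSH -95 | [-1674, -5, -95]
6 | ADD | [-1674, -100]

[-1674, -100]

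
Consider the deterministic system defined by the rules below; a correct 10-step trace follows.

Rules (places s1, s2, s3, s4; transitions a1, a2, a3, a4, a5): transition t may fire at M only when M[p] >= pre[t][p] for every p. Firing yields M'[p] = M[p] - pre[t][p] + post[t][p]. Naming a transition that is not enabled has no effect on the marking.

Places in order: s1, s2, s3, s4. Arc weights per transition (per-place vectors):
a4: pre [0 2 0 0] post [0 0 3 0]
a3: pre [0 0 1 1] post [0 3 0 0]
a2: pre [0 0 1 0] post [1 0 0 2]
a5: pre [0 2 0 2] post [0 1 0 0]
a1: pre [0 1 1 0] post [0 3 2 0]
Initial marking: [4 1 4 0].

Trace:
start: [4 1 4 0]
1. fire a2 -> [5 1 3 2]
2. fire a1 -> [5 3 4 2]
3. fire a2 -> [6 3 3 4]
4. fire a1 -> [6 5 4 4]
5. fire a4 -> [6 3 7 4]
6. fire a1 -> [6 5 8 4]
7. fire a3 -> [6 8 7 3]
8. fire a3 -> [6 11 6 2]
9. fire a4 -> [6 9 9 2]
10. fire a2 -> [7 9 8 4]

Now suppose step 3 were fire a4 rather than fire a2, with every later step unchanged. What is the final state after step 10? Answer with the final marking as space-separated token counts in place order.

6 7 12 2

(re-executing from step 3 with the substitution; state before step 3: [5 3 4 2])
3. fire a4 -> [5 1 7 2]
4. fire a1 -> [5 3 8 2]
5. fire a4 -> [5 1 11 2]
6. fire a1 -> [5 3 12 2]
7. fire a3 -> [5 6 11 1]
8. fire a3 -> [5 9 10 0]
9. fire a4 -> [5 7 13 0]
10. fire a2 -> [6 7 12 2]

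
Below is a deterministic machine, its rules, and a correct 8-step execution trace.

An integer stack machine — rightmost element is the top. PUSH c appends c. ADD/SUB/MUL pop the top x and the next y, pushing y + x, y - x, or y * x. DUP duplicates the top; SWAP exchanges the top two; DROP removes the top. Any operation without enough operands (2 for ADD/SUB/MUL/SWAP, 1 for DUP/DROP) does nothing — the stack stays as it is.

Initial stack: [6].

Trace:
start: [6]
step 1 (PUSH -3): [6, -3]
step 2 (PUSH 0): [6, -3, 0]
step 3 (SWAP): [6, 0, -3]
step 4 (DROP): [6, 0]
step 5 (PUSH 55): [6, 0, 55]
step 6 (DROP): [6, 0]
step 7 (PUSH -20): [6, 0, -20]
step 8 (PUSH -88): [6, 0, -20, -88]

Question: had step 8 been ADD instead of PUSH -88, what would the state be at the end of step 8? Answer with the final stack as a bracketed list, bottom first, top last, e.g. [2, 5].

[6, -20]

(re-executing from step 8 with the substitution; state before step 8: [6, 0, -20])
step 8 (ADD): [6, -20]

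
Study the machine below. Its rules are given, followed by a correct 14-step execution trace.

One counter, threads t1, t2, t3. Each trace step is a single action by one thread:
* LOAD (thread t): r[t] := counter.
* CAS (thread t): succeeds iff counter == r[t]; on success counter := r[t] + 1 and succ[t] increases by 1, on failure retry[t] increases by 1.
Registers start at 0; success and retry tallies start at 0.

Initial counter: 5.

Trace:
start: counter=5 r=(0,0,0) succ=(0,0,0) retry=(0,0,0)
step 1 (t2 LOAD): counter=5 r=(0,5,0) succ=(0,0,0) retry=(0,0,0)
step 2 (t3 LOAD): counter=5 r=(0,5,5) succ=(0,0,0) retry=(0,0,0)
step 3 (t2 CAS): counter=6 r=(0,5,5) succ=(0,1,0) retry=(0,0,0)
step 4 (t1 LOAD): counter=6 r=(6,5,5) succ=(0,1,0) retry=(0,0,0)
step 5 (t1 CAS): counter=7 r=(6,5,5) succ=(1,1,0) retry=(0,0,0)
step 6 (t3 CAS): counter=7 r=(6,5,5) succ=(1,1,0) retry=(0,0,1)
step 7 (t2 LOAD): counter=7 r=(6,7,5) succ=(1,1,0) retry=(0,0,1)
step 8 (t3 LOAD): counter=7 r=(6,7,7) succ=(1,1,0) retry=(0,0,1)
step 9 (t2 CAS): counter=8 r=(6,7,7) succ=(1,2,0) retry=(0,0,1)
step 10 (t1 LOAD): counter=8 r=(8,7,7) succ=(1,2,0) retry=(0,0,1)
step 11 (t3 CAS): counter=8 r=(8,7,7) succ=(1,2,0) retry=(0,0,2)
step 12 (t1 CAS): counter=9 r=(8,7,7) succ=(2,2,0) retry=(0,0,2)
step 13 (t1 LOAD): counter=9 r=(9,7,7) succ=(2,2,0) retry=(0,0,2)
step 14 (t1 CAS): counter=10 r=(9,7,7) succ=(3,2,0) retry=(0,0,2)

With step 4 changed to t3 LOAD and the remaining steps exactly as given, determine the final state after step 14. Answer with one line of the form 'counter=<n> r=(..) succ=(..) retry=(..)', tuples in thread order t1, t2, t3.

counter=10 r=(9,7,7) succ=(2,2,1) retry=(1,0,1)

(re-executing from step 4 with the substitution; state before step 4: counter=6 r=(0,5,5) succ=(0,1,0) retry=(0,0,0))
step 4 (t3 LOAD): counter=6 r=(0,5,6) succ=(0,1,0) retry=(0,0,0)
step 5 (t1 CAS): counter=6 r=(0,5,6) succ=(0,1,0) retry=(1,0,0)
step 6 (t3 CAS): counter=7 r=(0,5,6) succ=(0,1,1) retry=(1,0,0)
step 7 (t2 LOAD): counter=7 r=(0,7,6) succ=(0,1,1) retry=(1,0,0)
step 8 (t3 LOAD): counter=7 r=(0,7,7) succ=(0,1,1) retry=(1,0,0)
step 9 (t2 CAS): counter=8 r=(0,7,7) succ=(0,2,1) retry=(1,0,0)
step 10 (t1 LOAD): counter=8 r=(8,7,7) succ=(0,2,1) retry=(1,0,0)
step 11 (t3 CAS): counter=8 r=(8,7,7) succ=(0,2,1) retry=(1,0,1)
step 12 (t1 CAS): counter=9 r=(8,7,7) succ=(1,2,1) retry=(1,0,1)
step 13 (t1 LOAD): counter=9 r=(9,7,7) succ=(1,2,1) retry=(1,0,1)
step 14 (t1 CAS): counter=10 r=(9,7,7) succ=(2,2,1) retry=(1,0,1)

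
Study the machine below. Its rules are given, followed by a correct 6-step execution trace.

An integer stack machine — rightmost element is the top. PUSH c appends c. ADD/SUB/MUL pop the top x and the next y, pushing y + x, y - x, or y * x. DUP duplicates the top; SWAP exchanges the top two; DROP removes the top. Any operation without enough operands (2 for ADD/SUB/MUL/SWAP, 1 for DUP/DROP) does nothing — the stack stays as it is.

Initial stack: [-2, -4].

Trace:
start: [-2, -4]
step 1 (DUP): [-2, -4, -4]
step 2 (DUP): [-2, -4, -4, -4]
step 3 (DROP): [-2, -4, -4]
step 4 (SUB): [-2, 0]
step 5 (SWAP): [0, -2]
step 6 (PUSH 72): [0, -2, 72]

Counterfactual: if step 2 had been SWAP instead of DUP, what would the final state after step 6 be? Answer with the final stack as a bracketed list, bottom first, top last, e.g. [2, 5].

[2, 72]

(re-executing from step 2 with the substitution; state before step 2: [-2, -4, -4])
step 2 (SWAP): [-2, -4, -4]
step 3 (DROP): [-2, -4]
step 4 (SUB): [2]
step 5 (SWAP): [2]
step 6 (PUSH 72): [2, 72]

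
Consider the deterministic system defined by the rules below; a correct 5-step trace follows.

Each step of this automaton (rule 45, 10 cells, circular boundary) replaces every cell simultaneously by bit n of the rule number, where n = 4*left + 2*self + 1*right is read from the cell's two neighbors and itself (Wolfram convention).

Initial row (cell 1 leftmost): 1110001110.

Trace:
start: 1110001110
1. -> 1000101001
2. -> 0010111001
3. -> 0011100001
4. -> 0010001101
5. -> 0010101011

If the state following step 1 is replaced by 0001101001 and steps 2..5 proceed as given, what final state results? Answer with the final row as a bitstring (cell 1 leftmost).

state after step 1 := 0001101001
2. -> 0101011001
3. -> 1111110001
4. -> 0000000101
5. -> 0111110111

0111110111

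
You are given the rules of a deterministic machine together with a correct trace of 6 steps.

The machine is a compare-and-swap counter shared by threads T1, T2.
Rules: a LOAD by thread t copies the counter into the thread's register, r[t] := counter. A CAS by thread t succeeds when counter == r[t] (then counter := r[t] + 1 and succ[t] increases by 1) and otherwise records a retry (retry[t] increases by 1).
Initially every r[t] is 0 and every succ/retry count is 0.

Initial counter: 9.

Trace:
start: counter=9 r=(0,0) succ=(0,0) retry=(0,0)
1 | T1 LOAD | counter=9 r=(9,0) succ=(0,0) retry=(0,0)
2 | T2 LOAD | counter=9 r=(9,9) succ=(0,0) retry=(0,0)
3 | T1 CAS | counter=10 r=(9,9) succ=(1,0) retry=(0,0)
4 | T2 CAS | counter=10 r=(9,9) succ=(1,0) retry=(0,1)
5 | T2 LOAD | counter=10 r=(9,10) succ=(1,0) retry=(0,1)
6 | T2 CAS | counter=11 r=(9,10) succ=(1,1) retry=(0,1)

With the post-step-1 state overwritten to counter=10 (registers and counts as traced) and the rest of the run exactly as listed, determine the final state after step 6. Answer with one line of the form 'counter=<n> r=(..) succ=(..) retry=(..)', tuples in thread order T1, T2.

counter=12 r=(9,11) succ=(0,2) retry=(1,0)

state after step 1 := counter=10 r=(9,0) succ=(0,0) retry=(0,0)
2 | T2 LOAD | counter=10 r=(9,10) succ=(0,0) retry=(0,0)
3 | T1 CAS | counter=10 r=(9,10) succ=(0,0) retry=(1,0)
4 | T2 CAS | counter=11 r=(9,10) succ=(0,1) retry=(1,0)
5 | T2 LOAD | counter=11 r=(9,11) succ=(0,1) retry=(1,0)
6 | T2 CAS | counter=12 r=(9,11) succ=(0,2) retry=(1,0)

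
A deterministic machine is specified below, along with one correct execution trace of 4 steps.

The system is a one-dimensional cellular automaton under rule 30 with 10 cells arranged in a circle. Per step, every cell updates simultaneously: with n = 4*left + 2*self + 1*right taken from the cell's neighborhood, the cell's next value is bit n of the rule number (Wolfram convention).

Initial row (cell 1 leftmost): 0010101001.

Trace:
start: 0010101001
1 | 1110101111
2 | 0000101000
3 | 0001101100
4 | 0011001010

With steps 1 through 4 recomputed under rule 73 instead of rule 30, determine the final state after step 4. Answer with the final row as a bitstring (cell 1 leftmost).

(re-executing steps 1..4 under rule 73; state before step 1: 0010101001)
1 | 0000000000
2 | 1111111111
3 | 0000000000
4 | 1111111111

1111111111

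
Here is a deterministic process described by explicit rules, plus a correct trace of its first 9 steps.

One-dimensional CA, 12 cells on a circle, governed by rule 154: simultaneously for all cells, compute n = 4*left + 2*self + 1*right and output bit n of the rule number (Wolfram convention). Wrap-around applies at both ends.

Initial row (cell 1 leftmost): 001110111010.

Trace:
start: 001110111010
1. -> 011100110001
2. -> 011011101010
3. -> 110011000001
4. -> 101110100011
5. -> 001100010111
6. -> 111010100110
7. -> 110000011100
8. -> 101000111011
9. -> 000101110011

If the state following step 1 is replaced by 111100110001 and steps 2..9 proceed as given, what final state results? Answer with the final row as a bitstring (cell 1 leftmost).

000111110011

state after step 1 := 111100110001
2. -> 111011101011
3. -> 110011000011
4. -> 101110100111
5. -> 001100011111
6. -> 111010111110
7. -> 110000111100
8. -> 101001111011
9. -> 000111110011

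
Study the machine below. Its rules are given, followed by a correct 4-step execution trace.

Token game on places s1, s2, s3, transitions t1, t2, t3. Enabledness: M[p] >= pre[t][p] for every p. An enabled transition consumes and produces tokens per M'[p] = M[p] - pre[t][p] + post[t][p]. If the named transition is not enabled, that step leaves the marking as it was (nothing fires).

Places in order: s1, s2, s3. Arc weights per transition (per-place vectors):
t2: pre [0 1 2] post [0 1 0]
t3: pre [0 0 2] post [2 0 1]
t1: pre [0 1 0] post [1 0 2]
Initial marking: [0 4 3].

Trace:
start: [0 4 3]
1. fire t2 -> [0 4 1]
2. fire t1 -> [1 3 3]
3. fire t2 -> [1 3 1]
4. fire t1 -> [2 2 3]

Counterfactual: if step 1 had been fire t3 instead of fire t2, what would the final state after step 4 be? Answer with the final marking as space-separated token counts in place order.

(re-executing from step 1 with the substitution; state before step 1: [0 4 3])
1. fire t3 -> [2 4 2]
2. fire t1 -> [3 3 4]
3. fire t2 -> [3 3 2]
4. fire t1 -> [4 2 4]

4 2 4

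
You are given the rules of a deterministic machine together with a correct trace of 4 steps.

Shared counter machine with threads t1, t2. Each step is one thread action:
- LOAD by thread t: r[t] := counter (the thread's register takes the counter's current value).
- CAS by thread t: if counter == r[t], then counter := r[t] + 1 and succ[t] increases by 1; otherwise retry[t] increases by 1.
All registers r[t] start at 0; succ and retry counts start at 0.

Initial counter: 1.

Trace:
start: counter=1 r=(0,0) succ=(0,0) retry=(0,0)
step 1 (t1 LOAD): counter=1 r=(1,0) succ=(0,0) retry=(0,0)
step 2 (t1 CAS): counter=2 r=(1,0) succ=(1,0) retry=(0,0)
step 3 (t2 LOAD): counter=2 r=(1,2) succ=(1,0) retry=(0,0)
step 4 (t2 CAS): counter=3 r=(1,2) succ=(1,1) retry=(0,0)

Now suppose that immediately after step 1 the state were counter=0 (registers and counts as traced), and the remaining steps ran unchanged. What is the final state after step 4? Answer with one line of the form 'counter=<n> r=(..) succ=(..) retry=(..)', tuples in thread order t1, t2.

state after step 1 := counter=0 r=(1,0) succ=(0,0) retry=(0,0)
step 2 (t1 CAS): counter=0 r=(1,0) succ=(0,0) retry=(1,0)
step 3 (t2 LOAD): counter=0 r=(1,0) succ=(0,0) retry=(1,0)
step 4 (t2 CAS): counter=1 r=(1,0) succ=(0,1) retry=(1,0)

counter=1 r=(1,0) succ=(0,1) retry=(1,0)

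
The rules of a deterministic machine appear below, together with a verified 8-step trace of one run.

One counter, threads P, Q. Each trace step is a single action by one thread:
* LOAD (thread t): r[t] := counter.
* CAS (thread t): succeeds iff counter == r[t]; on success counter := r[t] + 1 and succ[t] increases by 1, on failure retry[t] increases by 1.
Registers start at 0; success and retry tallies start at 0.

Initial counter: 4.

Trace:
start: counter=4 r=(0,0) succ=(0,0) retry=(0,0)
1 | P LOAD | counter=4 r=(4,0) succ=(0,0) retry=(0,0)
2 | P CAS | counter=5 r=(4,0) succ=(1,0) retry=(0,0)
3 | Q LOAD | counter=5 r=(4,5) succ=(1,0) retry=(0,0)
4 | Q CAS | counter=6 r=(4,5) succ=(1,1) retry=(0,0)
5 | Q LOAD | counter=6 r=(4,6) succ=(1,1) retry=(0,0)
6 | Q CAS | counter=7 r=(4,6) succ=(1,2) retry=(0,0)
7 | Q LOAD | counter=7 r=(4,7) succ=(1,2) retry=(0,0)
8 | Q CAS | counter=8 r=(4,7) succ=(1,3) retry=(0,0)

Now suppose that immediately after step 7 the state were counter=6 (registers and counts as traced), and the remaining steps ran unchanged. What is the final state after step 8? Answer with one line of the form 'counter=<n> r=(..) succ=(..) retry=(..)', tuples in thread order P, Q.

state after step 7 := counter=6 r=(4,7) succ=(1,2) retry=(0,0)
8 | Q CAS | counter=6 r=(4,7) succ=(1,2) retry=(0,1)

counter=6 r=(4,7) succ=(1,2) retry=(0,1)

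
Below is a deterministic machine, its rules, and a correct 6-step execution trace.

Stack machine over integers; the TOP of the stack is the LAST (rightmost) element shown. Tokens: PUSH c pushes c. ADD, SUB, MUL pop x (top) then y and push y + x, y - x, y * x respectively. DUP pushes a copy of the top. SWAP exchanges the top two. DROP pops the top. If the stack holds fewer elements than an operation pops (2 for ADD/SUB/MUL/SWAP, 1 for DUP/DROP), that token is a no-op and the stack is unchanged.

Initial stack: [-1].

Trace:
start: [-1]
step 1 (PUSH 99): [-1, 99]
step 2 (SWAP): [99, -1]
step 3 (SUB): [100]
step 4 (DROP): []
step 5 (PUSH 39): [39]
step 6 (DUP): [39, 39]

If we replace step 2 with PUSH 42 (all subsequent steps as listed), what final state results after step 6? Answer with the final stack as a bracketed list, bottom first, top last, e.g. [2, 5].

(re-executing from step 2 with the substitution; state before step 2: [-1, 99])
step 2 (PUSH 42): [-1, 99, 42]
step 3 (SUB): [-1, 57]
step 4 (DROP): [-1]
step 5 (PUSH 39): [-1, 39]
step 6 (DUP): [-1, 39, 39]

[-1, 39, 39]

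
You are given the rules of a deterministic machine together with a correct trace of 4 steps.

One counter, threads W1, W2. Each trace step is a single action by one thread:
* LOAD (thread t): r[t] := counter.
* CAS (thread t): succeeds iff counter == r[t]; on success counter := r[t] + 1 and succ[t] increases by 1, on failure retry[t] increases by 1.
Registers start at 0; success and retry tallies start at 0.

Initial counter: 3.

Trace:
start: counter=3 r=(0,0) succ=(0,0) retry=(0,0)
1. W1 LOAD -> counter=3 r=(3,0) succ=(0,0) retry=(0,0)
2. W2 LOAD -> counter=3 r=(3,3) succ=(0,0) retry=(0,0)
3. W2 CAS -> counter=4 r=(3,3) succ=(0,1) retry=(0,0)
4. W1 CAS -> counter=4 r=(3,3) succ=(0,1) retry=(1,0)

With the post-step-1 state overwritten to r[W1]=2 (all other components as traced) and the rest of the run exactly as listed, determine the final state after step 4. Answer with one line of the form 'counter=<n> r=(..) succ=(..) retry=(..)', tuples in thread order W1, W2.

counter=4 r=(2,3) succ=(0,1) retry=(1,0)

state after step 1 := counter=3 r=(2,0) succ=(0,0) retry=(0,0)
2. W2 LOAD -> counter=3 r=(2,3) succ=(0,0) retry=(0,0)
3. W2 CAS -> counter=4 r=(2,3) succ=(0,1) retry=(0,0)
4. W1 CAS -> counter=4 r=(2,3) succ=(0,1) retry=(1,0)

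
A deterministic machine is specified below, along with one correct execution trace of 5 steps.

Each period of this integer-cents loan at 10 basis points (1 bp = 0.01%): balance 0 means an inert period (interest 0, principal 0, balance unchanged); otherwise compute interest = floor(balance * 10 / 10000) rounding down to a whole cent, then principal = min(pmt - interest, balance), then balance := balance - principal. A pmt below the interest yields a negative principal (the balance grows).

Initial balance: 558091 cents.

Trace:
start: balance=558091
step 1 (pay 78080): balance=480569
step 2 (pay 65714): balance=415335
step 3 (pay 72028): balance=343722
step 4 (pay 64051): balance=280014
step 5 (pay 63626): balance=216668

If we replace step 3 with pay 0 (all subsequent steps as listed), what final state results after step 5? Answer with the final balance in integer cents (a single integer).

288840

(re-executing from step 3 with the substitution; state before step 3: balance=415335)
step 3 (pay 0): balance=415750
step 4 (pay 64051): balance=352114
step 5 (pay 63626): balance=288840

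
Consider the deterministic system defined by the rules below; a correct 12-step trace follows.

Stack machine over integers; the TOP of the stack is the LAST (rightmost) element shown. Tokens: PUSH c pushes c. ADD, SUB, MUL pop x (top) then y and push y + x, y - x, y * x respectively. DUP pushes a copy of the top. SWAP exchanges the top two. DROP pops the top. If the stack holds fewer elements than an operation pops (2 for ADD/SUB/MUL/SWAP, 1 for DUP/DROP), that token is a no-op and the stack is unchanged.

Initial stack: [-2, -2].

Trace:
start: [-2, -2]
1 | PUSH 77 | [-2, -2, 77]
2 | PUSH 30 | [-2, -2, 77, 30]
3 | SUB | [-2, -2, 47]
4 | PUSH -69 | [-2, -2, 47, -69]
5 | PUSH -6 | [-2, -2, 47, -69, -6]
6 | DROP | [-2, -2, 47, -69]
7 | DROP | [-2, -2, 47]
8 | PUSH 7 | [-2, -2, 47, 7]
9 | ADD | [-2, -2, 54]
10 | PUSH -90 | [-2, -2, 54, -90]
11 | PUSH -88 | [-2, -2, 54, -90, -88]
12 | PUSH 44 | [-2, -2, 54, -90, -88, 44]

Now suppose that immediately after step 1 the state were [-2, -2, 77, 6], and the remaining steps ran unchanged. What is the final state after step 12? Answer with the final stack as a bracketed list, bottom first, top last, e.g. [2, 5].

[-2, -2, 77, -17, -90, -88, 44]

state after step 1 := [-2, -2, 77, 6]
2 | PUSH 30 | [-2, -2, 77, 6, 30]
3 | SUB | [-2, -2, 77, -24]
4 | PUSH -69 | [-2, -2, 77, -24, -69]
5 | PUSH -6 | [-2, -2, 77, -24, -69, -6]
6 | DROP | [-2, -2, 77, -24, -69]
7 | DROP | [-2, -2, 77, -24]
8 | PUSH 7 | [-2, -2, 77, -24, 7]
9 | ADD | [-2, -2, 77, -17]
10 | PUSH -90 | [-2, -2, 77, -17, -90]
11 | PUSH -88 | [-2, -2, 77, -17, -90, -88]
12 | PUSH 44 | [-2, -2, 77, -17, -90, -88, 44]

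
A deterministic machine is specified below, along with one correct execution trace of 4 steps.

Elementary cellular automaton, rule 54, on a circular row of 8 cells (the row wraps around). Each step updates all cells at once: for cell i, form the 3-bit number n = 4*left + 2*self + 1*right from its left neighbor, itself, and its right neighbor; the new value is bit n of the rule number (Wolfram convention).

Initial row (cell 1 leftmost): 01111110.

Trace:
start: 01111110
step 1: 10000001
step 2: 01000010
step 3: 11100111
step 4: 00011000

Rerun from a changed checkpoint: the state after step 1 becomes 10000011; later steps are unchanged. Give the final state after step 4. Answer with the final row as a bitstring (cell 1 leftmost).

state after step 1 := 10000011
step 2: 01000100
step 3: 11101110
step 4: 00010001

00010001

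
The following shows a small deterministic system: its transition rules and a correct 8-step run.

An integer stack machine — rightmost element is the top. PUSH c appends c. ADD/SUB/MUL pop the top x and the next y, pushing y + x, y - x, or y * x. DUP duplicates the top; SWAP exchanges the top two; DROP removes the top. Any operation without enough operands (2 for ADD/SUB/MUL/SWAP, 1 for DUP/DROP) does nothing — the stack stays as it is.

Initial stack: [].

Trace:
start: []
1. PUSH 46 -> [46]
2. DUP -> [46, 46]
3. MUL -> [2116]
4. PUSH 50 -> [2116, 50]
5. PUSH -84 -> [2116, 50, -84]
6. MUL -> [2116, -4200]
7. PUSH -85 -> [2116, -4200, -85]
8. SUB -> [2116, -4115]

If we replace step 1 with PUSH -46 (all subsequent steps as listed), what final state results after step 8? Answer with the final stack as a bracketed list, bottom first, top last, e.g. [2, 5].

[2116, -4115]

(re-executing from step 1 with the substitution; state before step 1: [])
1. PUSH -46 -> [-46]
2. DUP -> [-46, -46]
3. MUL -> [2116]
4. PUSH 50 -> [2116, 50]
5. PUSH -84 -> [2116, 50, -84]
6. MUL -> [2116, -4200]
7. PUSH -85 -> [2116, -4200, -85]
8. SUB -> [2116, -4115]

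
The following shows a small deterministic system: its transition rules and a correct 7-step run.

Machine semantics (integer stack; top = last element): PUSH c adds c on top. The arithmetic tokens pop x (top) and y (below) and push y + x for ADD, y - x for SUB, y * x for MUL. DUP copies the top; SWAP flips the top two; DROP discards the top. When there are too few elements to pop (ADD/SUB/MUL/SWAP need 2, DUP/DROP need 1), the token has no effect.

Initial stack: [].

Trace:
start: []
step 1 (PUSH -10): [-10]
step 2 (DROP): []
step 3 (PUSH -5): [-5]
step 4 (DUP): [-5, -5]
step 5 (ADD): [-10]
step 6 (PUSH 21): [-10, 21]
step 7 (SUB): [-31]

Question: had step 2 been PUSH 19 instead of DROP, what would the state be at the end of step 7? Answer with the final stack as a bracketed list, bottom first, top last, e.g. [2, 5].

[-10, 19, -31]

(re-executing from step 2 with the substitution; state before step 2: [-10])
step 2 (PUSH 19): [-10, 19]
step 3 (PUSH -5): [-10, 19, -5]
step 4 (DUP): [-10, 19, -5, -5]
step 5 (ADD): [-10, 19, -10]
step 6 (PUSH 21): [-10, 19, -10, 21]
step 7 (SUB): [-10, 19, -31]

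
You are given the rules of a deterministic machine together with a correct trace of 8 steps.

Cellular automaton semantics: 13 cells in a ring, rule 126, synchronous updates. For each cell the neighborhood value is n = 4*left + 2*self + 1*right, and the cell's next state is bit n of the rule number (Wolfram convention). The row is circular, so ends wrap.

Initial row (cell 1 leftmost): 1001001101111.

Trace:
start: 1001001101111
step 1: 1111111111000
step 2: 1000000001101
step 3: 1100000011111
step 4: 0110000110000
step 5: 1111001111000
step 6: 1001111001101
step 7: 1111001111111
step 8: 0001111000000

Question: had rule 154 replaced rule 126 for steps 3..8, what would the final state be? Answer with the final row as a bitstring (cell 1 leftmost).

(re-executing steps 3..8 under rule 154; state before step 3: 1000000001101)
step 3: 0100000011001
step 4: 0010000110110
step 5: 0101001100101
step 6: 0000111011000
step 7: 0001110010100
step 8: 0011101100010

0011101100010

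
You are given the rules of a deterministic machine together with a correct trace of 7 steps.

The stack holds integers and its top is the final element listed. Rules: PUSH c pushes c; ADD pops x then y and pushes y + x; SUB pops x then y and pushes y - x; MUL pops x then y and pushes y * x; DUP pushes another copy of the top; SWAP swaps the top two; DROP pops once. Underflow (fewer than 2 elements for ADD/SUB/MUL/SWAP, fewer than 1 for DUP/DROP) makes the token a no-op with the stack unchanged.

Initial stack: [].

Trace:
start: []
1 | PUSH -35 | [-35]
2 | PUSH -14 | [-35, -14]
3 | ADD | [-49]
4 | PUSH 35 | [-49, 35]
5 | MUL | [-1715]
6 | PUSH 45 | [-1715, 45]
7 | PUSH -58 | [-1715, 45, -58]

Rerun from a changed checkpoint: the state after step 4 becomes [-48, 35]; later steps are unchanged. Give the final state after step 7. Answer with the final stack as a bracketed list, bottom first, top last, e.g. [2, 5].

[-1680, 45, -58]

state after step 4 := [-48, 35]
5 | MUL | [-1680]
6 | PUSH 45 | [-1680, 45]
7 | PUSH -58 | [-1680, 45, -58]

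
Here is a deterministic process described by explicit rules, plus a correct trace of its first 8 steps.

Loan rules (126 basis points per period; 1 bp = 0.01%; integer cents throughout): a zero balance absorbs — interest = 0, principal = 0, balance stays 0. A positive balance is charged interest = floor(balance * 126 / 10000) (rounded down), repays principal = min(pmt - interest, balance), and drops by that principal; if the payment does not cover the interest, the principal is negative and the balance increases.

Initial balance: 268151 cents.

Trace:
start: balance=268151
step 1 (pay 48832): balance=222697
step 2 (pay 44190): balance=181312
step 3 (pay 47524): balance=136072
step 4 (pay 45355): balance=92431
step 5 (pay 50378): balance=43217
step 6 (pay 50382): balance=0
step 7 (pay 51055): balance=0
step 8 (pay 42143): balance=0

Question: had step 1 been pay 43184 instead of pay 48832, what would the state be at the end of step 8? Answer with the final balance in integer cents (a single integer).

0

(re-executing from step 1 with the substitution; state before step 1: balance=268151)
step 1 (pay 43184): balance=228345
step 2 (pay 44190): balance=187032
step 3 (pay 47524): balance=141864
step 4 (pay 45355): balance=98296
step 5 (pay 50378): balance=49156
step 6 (pay 50382): balance=0
step 7 (pay 51055): balance=0
step 8 (pay 42143): balance=0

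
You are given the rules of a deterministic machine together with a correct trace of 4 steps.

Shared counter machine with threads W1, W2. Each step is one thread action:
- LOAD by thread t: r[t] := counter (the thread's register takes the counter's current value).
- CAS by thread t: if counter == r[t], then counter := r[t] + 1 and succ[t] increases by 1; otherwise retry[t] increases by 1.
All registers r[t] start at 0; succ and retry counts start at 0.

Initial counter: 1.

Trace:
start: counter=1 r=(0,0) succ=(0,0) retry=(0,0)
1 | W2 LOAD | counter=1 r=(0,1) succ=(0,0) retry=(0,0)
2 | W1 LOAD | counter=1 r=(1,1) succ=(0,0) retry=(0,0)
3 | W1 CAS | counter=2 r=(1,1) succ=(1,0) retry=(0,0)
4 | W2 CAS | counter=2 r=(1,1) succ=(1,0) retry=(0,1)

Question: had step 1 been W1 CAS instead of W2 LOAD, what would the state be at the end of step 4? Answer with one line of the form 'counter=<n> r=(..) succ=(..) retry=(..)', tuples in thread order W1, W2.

counter=2 r=(1,0) succ=(1,0) retry=(1,1)

(re-executing from step 1 with the substitution; state before step 1: counter=1 r=(0,0) succ=(0,0) retry=(0,0))
1 | W1 CAS | counter=1 r=(0,0) succ=(0,0) retry=(1,0)
2 | W1 LOAD | counter=1 r=(1,0) succ=(0,0) retry=(1,0)
3 | W1 CAS | counter=2 r=(1,0) succ=(1,0) retry=(1,0)
4 | W2 CAS | counter=2 r=(1,0) succ=(1,0) retry=(1,1)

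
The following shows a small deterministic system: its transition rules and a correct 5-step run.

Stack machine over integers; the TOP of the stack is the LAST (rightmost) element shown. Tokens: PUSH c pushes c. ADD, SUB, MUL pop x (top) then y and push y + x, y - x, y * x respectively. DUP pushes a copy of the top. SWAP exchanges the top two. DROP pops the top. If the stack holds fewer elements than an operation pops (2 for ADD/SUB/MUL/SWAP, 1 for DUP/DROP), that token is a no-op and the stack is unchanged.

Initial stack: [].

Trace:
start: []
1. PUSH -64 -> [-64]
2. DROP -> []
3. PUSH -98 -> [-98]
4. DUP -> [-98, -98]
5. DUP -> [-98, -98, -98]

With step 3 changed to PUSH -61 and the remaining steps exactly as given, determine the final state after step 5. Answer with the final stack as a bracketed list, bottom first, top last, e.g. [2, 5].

(re-executing from step 3 with the substitution; state before step 3: [])
3. PUSH -61 -> [-61]
4. DUP -> [-61, -61]
5. DUP -> [-61, -61, -61]

[-61, -61, -61]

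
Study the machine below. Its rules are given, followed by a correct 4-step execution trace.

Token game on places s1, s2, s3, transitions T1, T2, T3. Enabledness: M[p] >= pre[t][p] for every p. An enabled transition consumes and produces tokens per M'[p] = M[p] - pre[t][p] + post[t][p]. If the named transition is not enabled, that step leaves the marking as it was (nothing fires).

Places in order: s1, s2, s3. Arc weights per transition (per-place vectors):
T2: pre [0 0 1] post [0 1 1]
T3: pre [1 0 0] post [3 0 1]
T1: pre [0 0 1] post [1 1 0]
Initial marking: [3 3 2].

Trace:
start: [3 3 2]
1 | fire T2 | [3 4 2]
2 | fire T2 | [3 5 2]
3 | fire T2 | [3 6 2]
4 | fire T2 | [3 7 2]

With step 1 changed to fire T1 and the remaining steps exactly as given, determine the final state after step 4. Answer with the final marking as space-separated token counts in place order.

(re-executing from step 1 with the substitution; state before step 1: [3 3 2])
1 | fire T1 | [4 4 1]
2 | fire T2 | [4 5 1]
3 | fire T2 | [4 6 1]
4 | fire T2 | [4 7 1]

4 7 1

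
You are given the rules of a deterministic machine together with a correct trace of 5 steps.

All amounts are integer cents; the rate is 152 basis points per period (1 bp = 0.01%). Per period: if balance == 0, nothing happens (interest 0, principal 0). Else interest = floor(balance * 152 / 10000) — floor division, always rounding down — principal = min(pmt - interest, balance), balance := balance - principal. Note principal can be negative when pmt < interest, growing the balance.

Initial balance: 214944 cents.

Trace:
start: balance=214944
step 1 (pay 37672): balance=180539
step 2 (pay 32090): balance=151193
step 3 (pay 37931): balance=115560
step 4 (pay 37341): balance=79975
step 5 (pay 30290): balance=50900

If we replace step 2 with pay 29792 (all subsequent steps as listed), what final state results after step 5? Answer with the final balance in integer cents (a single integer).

53304

(re-executing from step 2 with the substitution; state before step 2: balance=180539)
step 2 (pay 29792): balance=153491
step 3 (pay 37931): balance=117893
step 4 (pay 37341): balance=82343
step 5 (pay 30290): balance=53304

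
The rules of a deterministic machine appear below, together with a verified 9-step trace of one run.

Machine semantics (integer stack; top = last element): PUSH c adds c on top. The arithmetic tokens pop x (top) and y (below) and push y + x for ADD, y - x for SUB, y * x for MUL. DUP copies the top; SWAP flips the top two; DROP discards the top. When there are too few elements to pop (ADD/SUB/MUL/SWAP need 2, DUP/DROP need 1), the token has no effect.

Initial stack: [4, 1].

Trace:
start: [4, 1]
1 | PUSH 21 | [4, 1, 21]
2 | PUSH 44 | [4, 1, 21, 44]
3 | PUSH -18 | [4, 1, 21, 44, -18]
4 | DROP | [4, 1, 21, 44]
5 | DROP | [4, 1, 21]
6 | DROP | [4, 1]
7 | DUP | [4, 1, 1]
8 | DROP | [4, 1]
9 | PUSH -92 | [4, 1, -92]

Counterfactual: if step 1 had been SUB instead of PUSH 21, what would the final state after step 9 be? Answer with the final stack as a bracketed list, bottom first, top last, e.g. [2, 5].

(re-executing from step 1 with the substitution; state before step 1: [4, 1])
1 | SUB | [3]
2 | PUSH 44 | [3, 44]
3 | PUSH -18 | [3, 44, -18]
4 | DROP | [3, 44]
5 | DROP | [3]
6 | DROP | []
7 | DUP | []
8 | DROP | []
9 | PUSH -92 | [-92]

[-92]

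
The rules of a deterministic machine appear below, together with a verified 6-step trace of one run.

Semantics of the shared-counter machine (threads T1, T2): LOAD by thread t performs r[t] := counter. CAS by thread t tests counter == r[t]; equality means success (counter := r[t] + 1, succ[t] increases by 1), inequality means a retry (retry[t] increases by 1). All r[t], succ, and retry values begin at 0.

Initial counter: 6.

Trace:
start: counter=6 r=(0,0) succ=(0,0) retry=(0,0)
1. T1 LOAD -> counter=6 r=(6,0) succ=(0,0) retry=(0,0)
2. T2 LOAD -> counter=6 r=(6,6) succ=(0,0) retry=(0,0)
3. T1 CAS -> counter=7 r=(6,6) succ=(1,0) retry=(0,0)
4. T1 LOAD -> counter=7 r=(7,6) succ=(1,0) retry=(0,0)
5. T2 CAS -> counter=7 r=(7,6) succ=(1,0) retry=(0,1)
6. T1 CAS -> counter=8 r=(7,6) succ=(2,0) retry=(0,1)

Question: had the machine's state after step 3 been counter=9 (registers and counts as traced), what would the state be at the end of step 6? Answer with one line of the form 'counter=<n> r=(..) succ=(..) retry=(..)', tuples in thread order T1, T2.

state after step 3 := counter=9 r=(6,6) succ=(1,0) retry=(0,0)
4. T1 LOAD -> counter=9 r=(9,6) succ=(1,0) retry=(0,0)
5. T2 CAS -> counter=9 r=(9,6) succ=(1,0) retry=(0,1)
6. T1 CAS -> counter=10 r=(9,6) succ=(2,0) retry=(0,1)

counter=10 r=(9,6) succ=(2,0) retry=(0,1)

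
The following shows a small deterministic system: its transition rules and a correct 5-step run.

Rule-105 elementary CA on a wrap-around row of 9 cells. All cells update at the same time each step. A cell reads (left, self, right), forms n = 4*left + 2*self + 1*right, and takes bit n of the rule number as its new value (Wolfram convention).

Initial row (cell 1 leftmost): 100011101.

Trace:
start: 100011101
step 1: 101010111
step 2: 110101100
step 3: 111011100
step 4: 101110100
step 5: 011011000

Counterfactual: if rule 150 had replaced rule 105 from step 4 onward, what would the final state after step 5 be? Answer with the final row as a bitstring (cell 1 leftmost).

011011000

(re-executing steps 4..5 under rule 150; state before step 4: 111011100)
step 4: 010001011
step 5: 011011000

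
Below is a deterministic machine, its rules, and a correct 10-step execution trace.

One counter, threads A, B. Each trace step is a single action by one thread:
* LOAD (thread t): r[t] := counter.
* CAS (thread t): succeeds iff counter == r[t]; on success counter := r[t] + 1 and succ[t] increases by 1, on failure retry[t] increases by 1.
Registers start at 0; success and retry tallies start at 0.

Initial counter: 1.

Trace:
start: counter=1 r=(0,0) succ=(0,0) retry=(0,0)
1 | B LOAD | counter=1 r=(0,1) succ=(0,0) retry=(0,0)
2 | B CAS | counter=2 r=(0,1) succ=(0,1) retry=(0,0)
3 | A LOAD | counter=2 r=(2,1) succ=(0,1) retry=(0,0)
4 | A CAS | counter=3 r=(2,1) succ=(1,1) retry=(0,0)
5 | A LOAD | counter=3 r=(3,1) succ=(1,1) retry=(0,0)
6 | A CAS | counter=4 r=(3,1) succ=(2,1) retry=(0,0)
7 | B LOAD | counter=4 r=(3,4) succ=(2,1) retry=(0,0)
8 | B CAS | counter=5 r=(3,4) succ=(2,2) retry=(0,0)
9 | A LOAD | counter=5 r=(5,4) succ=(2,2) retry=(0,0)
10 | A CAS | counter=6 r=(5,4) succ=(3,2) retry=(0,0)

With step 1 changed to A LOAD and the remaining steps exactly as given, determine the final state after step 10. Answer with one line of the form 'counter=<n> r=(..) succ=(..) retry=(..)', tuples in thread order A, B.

(re-executing from step 1 with the substitution; state before step 1: counter=1 r=(0,0) succ=(0,0) retry=(0,0))
1 | A LOAD | counter=1 r=(1,0) succ=(0,0) retry=(0,0)
2 | B CAS | counter=1 r=(1,0) succ=(0,0) retry=(0,1)
3 | A LOAD | counter=1 r=(1,0) succ=(0,0) retry=(0,1)
4 | A CAS | counter=2 r=(1,0) succ=(1,0) retry=(0,1)
5 | A LOAD | counter=2 r=(2,0) succ=(1,0) retry=(0,1)
6 | A CAS | counter=3 r=(2,0) succ=(2,0) retry=(0,1)
7 | B LOAD | counter=3 r=(2,3) succ=(2,0) retry=(0,1)
8 | B CAS | counter=4 r=(2,3) succ=(2,1) retry=(0,1)
9 | A LOAD | counter=4 r=(4,3) succ=(2,1) retry=(0,1)
10 | A CAS | counter=5 r=(4,3) succ=(3,1) retry=(0,1)

counter=5 r=(4,3) succ=(3,1) retry=(0,1)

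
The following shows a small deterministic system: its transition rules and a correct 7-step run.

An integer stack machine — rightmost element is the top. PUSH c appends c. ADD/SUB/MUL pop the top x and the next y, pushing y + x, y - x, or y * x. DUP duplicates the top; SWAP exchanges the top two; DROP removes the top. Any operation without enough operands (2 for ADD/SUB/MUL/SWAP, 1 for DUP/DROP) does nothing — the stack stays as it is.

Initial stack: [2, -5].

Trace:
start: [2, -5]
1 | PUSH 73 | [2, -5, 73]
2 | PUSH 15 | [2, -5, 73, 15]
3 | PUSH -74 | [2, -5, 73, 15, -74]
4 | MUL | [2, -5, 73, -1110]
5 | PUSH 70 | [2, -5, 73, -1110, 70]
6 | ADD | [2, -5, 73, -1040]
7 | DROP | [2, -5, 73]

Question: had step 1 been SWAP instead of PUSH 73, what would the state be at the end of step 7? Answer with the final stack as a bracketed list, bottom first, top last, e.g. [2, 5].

(re-executing from step 1 with the substitution; state before step 1: [2, -5])
1 | SWAP | [-5, 2]
2 | PUSH 15 | [-5, 2, 15]
3 | PUSH -74 | [-5, 2, 15, -74]
4 | MUL | [-5, 2, -1110]
5 | PUSH 70 | [-5, 2, -1110, 70]
6 | ADD | [-5, 2, -1040]
7 | DROP | [-5, 2]

[-5, 2]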